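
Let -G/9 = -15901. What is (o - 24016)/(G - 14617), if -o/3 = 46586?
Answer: -6299/4942 ≈ -1.2746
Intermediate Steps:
o = -139758 (o = -3*46586 = -139758)
G = 143109 (G = -9*(-15901) = 143109)
(o - 24016)/(G - 14617) = (-139758 - 24016)/(143109 - 14617) = -163774/128492 = -163774*1/128492 = -6299/4942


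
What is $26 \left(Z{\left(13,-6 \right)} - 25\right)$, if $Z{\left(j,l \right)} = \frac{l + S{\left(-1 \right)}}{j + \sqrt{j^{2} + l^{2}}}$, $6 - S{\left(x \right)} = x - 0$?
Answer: $- \frac{11869}{18} + \frac{13 \sqrt{205}}{18} \approx -649.05$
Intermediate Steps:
$S{\left(x \right)} = 6 - x$ ($S{\left(x \right)} = 6 - \left(x - 0\right) = 6 - \left(x + 0\right) = 6 - x$)
$Z{\left(j,l \right)} = \frac{7 + l}{j + \sqrt{j^{2} + l^{2}}}$ ($Z{\left(j,l \right)} = \frac{l + \left(6 - -1\right)}{j + \sqrt{j^{2} + l^{2}}} = \frac{l + \left(6 + 1\right)}{j + \sqrt{j^{2} + l^{2}}} = \frac{l + 7}{j + \sqrt{j^{2} + l^{2}}} = \frac{7 + l}{j + \sqrt{j^{2} + l^{2}}}$)
$26 \left(Z{\left(13,-6 \right)} - 25\right) = 26 \left(\frac{7 - 6}{13 + \sqrt{13^{2} + \left(-6\right)^{2}}} - 25\right) = 26 \left(\frac{1}{13 + \sqrt{169 + 36}} \cdot 1 - 25\right) = 26 \left(\frac{1}{13 + \sqrt{205}} \cdot 1 - 25\right) = 26 \left(\frac{1}{13 + \sqrt{205}} - 25\right) = 26 \left(-25 + \frac{1}{13 + \sqrt{205}}\right) = -650 + \frac{26}{13 + \sqrt{205}}$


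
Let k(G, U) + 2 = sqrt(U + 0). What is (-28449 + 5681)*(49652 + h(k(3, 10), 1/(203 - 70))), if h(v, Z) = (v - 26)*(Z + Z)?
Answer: -21478875840/19 - 45536*sqrt(10)/133 ≈ -1.1305e+9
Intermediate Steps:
k(G, U) = -2 + sqrt(U) (k(G, U) = -2 + sqrt(U + 0) = -2 + sqrt(U))
h(v, Z) = 2*Z*(-26 + v) (h(v, Z) = (-26 + v)*(2*Z) = 2*Z*(-26 + v))
(-28449 + 5681)*(49652 + h(k(3, 10), 1/(203 - 70))) = (-28449 + 5681)*(49652 + 2*(-26 + (-2 + sqrt(10)))/(203 - 70)) = -22768*(49652 + 2*(-28 + sqrt(10))/133) = -22768*(49652 + 2*(1/133)*(-28 + sqrt(10))) = -22768*(49652 + (-8/19 + 2*sqrt(10)/133)) = -22768*(943380/19 + 2*sqrt(10)/133) = -21478875840/19 - 45536*sqrt(10)/133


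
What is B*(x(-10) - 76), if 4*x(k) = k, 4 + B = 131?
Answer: -19939/2 ≈ -9969.5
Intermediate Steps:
B = 127 (B = -4 + 131 = 127)
x(k) = k/4
B*(x(-10) - 76) = 127*((¼)*(-10) - 76) = 127*(-5/2 - 76) = 127*(-157/2) = -19939/2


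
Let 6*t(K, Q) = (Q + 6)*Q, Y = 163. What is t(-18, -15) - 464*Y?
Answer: -151219/2 ≈ -75610.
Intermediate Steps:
t(K, Q) = Q*(6 + Q)/6 (t(K, Q) = ((Q + 6)*Q)/6 = ((6 + Q)*Q)/6 = (Q*(6 + Q))/6 = Q*(6 + Q)/6)
t(-18, -15) - 464*Y = (⅙)*(-15)*(6 - 15) - 464*163 = (⅙)*(-15)*(-9) - 75632 = 45/2 - 75632 = -151219/2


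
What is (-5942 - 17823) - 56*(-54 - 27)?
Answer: -19229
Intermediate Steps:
(-5942 - 17823) - 56*(-54 - 27) = -23765 - 56*(-81) = -23765 + 4536 = -19229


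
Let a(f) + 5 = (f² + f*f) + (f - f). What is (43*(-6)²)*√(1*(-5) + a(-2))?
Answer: 1548*I*√2 ≈ 2189.2*I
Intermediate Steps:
a(f) = -5 + 2*f² (a(f) = -5 + ((f² + f*f) + (f - f)) = -5 + ((f² + f²) + 0) = -5 + (2*f² + 0) = -5 + 2*f²)
(43*(-6)²)*√(1*(-5) + a(-2)) = (43*(-6)²)*√(1*(-5) + (-5 + 2*(-2)²)) = (43*36)*√(-5 + (-5 + 2*4)) = 1548*√(-5 + (-5 + 8)) = 1548*√(-5 + 3) = 1548*√(-2) = 1548*(I*√2) = 1548*I*√2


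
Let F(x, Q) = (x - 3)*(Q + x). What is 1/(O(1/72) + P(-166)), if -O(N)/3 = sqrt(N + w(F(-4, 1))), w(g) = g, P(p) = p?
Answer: -1328/218935 + 2*sqrt(3026)/218935 ≈ -0.0055632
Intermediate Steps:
F(x, Q) = (-3 + x)*(Q + x)
O(N) = -3*sqrt(21 + N) (O(N) = -3*sqrt(N + ((-4)**2 - 3*1 - 3*(-4) + 1*(-4))) = -3*sqrt(N + (16 - 3 + 12 - 4)) = -3*sqrt(N + 21) = -3*sqrt(21 + N))
1/(O(1/72) + P(-166)) = 1/(-3*sqrt(21 + 1/72) - 166) = 1/(-sqrt(3026)/4 - 166) = 1/(-166 - sqrt(3026)/4)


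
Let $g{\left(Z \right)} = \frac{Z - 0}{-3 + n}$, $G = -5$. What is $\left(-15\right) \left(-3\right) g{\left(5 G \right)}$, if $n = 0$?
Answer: $375$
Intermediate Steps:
$g{\left(Z \right)} = - \frac{Z}{3}$ ($g{\left(Z \right)} = \frac{Z - 0}{-3 + 0} = \frac{Z + 0}{-3} = Z \left(- \frac{1}{3}\right) = - \frac{Z}{3}$)
$\left(-15\right) \left(-3\right) g{\left(5 G \right)} = \left(-15\right) \left(-3\right) \left(- \frac{5 \left(-5\right)}{3}\right) = 45 \left(\left(- \frac{1}{3}\right) \left(-25\right)\right) = 45 \cdot \frac{25}{3} = 375$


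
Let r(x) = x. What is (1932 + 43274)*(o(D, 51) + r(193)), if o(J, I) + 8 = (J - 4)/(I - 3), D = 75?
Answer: 202319453/24 ≈ 8.4300e+6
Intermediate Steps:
o(J, I) = -8 + (-4 + J)/(-3 + I) (o(J, I) = -8 + (J - 4)/(I - 3) = -8 + (-4 + J)/(-3 + I))
(1932 + 43274)*(o(D, 51) + r(193)) = (1932 + 43274)*((20 + 75 - 8*51)/(-3 + 51) + 193) = 45206*((20 + 75 - 408)/48 + 193) = 45206*((1/48)*(-313) + 193) = 45206*(-313/48 + 193) = 45206*(8951/48) = 202319453/24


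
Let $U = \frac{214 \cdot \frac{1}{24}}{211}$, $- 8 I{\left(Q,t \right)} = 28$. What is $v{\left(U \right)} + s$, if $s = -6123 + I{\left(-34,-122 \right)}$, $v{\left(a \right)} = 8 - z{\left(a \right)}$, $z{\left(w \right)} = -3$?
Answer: $- \frac{12231}{2} \approx -6115.5$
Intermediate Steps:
$I{\left(Q,t \right)} = - \frac{7}{2}$ ($I{\left(Q,t \right)} = \left(- \frac{1}{8}\right) 28 = - \frac{7}{2}$)
$U = \frac{107}{2532}$ ($U = 214 \cdot \frac{1}{24} \cdot \frac{1}{211} = \frac{107}{12} \cdot \frac{1}{211} = \frac{107}{2532} \approx 0.042259$)
$v{\left(a \right)} = 11$ ($v{\left(a \right)} = 8 - -3 = 8 + 3 = 11$)
$s = - \frac{12253}{2}$ ($s = -6123 - \frac{7}{2} = - \frac{12253}{2} \approx -6126.5$)
$v{\left(U \right)} + s = 11 - \frac{12253}{2} = - \frac{12231}{2}$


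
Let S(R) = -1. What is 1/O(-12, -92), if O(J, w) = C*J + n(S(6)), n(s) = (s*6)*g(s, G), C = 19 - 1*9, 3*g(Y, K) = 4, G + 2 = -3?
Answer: -1/128 ≈ -0.0078125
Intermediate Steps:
G = -5 (G = -2 - 3 = -5)
g(Y, K) = 4/3 (g(Y, K) = (⅓)*4 = 4/3)
C = 10 (C = 19 - 9 = 10)
n(s) = 8*s (n(s) = (s*6)*(4/3) = (6*s)*(4/3) = 8*s)
O(J, w) = -8 + 10*J (O(J, w) = 10*J + 8*(-1) = 10*J - 8 = -8 + 10*J)
1/O(-12, -92) = 1/(-8 + 10*(-12)) = 1/(-8 - 120) = 1/(-128) = -1/128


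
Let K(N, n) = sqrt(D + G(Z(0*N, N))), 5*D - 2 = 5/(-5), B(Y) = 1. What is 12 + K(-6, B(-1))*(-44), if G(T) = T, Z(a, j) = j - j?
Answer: 12 - 44*sqrt(5)/5 ≈ -7.6774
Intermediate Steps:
Z(a, j) = 0
D = 1/5 (D = 2/5 + (5/(-5))/5 = 2/5 + (5*(-1/5))/5 = 2/5 + (1/5)*(-1) = 2/5 - 1/5 = 1/5 ≈ 0.20000)
K(N, n) = sqrt(5)/5 (K(N, n) = sqrt(1/5 + 0) = sqrt(1/5) = sqrt(5)/5)
12 + K(-6, B(-1))*(-44) = 12 + (sqrt(5)/5)*(-44) = 12 - 44*sqrt(5)/5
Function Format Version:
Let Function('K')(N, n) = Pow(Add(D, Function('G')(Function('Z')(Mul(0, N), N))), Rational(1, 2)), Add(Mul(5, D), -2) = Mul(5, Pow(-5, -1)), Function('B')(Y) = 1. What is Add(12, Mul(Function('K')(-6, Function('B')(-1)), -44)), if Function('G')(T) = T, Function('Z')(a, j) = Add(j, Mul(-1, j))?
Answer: Add(12, Mul(Rational(-44, 5), Pow(5, Rational(1, 2)))) ≈ -7.6774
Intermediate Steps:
Function('Z')(a, j) = 0
D = Rational(1, 5) (D = Add(Rational(2, 5), Mul(Rational(1, 5), Mul(5, Pow(-5, -1)))) = Add(Rational(2, 5), Mul(Rational(1, 5), Mul(5, Rational(-1, 5)))) = Add(Rational(2, 5), Mul(Rational(1, 5), -1)) = Add(Rational(2, 5), Rational(-1, 5)) = Rational(1, 5) ≈ 0.20000)
Function('K')(N, n) = Mul(Rational(1, 5), Pow(5, Rational(1, 2))) (Function('K')(N, n) = Pow(Add(Rational(1, 5), 0), Rational(1, 2)) = Pow(Rational(1, 5), Rational(1, 2)) = Mul(Rational(1, 5), Pow(5, Rational(1, 2))))
Add(12, Mul(Function('K')(-6, Function('B')(-1)), -44)) = Add(12, Mul(Mul(Rational(1, 5), Pow(5, Rational(1, 2))), -44)) = Add(12, Mul(Rational(-44, 5), Pow(5, Rational(1, 2))))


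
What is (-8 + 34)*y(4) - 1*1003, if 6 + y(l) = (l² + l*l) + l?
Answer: -223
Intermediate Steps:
y(l) = -6 + l + 2*l² (y(l) = -6 + ((l² + l*l) + l) = -6 + ((l² + l²) + l) = -6 + (2*l² + l) = -6 + (l + 2*l²) = -6 + l + 2*l²)
(-8 + 34)*y(4) - 1*1003 = (-8 + 34)*(-6 + 4 + 2*4²) - 1*1003 = 26*(-6 + 4 + 2*16) - 1003 = 26*(-6 + 4 + 32) - 1003 = 26*30 - 1003 = 780 - 1003 = -223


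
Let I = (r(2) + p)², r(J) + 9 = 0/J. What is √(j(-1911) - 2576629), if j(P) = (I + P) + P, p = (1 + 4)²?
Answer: I*√2580195 ≈ 1606.3*I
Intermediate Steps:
r(J) = -9 (r(J) = -9 + 0/J = -9 + 0 = -9)
p = 25 (p = 5² = 25)
I = 256 (I = (-9 + 25)² = 16² = 256)
j(P) = 256 + 2*P (j(P) = (256 + P) + P = 256 + 2*P)
√(j(-1911) - 2576629) = √((256 + 2*(-1911)) - 2576629) = √((256 - 3822) - 2576629) = √(-3566 - 2576629) = √(-2580195) = I*√2580195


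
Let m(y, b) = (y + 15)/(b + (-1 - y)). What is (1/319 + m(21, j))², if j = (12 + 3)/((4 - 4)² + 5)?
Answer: 131446225/36735721 ≈ 3.5782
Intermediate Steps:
j = 3 (j = 15/(0² + 5) = 15/(0 + 5) = 15/5 = 15*(⅕) = 3)
m(y, b) = (15 + y)/(-1 + b - y)
(1/319 + m(21, j))² = (1/319 + (-15 - 1*21)/(1 + 21 - 1*3))² = (1/319 + (-15 - 21)/(1 + 21 - 3))² = (1/319 - 36/19)² = (-11465/6061)² = 131446225/36735721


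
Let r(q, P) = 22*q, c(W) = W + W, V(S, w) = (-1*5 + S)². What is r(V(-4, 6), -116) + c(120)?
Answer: 2022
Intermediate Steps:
V(S, w) = (-5 + S)²
c(W) = 2*W
r(V(-4, 6), -116) + c(120) = 22*(-5 - 4)² + 2*120 = 22*(-9)² + 240 = 22*81 + 240 = 1782 + 240 = 2022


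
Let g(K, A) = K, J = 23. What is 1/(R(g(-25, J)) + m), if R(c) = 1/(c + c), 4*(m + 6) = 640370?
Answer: 25/4002162 ≈ 6.2466e-6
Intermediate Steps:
m = 320173/2 (m = -6 + (1/4)*640370 = -6 + 320185/2 = 320173/2 ≈ 1.6009e+5)
R(c) = 1/(2*c)
1/(R(g(-25, J)) + m) = 1/((1/2)/(-25) + 320173/2) = 1/((1/2)*(-1/25) + 320173/2) = 1/(-1/50 + 320173/2) = 1/(4002162/25) = 25/4002162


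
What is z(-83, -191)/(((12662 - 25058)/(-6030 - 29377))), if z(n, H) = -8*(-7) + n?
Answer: -318663/4132 ≈ -77.121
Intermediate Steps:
z(n, H) = 56 + n
z(-83, -191)/(((12662 - 25058)/(-6030 - 29377))) = (56 - 83)/(((12662 - 25058)/(-6030 - 29377))) = -27/((-12396/(-35407))) = -27/((-12396*(-1/35407))) = -27/12396/35407 = -27*35407/12396 = -318663/4132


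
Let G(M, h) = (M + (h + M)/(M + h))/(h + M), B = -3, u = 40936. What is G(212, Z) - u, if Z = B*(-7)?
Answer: -9537875/233 ≈ -40935.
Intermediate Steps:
Z = 21 (Z = -3*(-7) = 21)
G(M, h) = (1 + M)/(M + h) (G(M, h) = (M + (M + h)/(M + h))/(M + h) = (M + 1)/(M + h) = (1 + M)/(M + h))
G(212, Z) - u = (1 + 212)/(212 + 21) - 1*40936 = 213/233 - 40936 = -9537875/233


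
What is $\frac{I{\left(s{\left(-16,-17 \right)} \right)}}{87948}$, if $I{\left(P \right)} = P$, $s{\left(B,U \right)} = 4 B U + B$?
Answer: $\frac{268}{21987} \approx 0.012189$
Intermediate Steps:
$s{\left(B,U \right)} = B + 4 B U$ ($s{\left(B,U \right)} = 4 B U + B = B + 4 B U$)
$\frac{I{\left(s{\left(-16,-17 \right)} \right)}}{87948} = \frac{\left(-16\right) \left(1 + 4 \left(-17\right)\right)}{87948} = - 16 \left(1 - 68\right) \frac{1}{87948} = \left(-16\right) \left(-67\right) \frac{1}{87948} = 1072 \cdot \frac{1}{87948} = \frac{268}{21987}$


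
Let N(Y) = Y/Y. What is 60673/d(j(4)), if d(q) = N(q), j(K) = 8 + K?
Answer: 60673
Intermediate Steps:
N(Y) = 1
d(q) = 1
60673/d(j(4)) = 60673/1 = 60673*1 = 60673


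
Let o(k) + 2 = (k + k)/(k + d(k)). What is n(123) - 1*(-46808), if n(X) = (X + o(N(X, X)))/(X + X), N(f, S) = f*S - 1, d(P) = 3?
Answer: 58077271905/1240742 ≈ 46809.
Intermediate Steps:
N(f, S) = -1 + S*f (N(f, S) = S*f - 1 = -1 + S*f)
o(k) = -2 + 2*k/(3 + k) (o(k) = -2 + (k + k)/(k + 3) = -2 + (2*k)/(3 + k) = -2 + 2*k/(3 + k))
n(X) = (X - 6/(2 + X**2))/(2*X) (n(X) = (X - 6/(3 + (-1 + X*X)))/(X + X) = (X - 6/(3 + (-1 + X**2)))/((2*X)) = (X - 6/(2 + X**2))*(1/(2*X)) = (X - 6/(2 + X**2))/(2*X))
n(123) - 1*(-46808) = (1/2)*(-6 + 123*(2 + 123**2))/(123*(2 + 123**2)) - 1*(-46808) = (1/2)*(1/123)*(-6 + 123*(2 + 15129))/(2 + 15129) + 46808 = (1/2)*(1/123)*(-6 + 123*15131)/15131 + 46808 = (1/2)*(1/123)*(1/15131)*(-6 + 1861113) + 46808 = (1/2)*(1/123)*(1/15131)*1861107 + 46808 = 620369/1240742 + 46808 = 58077271905/1240742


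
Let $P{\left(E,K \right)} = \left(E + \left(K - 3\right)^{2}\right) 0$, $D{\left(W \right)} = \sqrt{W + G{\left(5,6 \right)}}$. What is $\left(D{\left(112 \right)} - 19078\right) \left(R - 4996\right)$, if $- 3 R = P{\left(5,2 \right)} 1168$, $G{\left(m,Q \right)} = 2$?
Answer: $95313688 - 4996 \sqrt{114} \approx 9.526 \cdot 10^{7}$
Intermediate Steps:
$D{\left(W \right)} = \sqrt{2 + W}$ ($D{\left(W \right)} = \sqrt{W + 2} = \sqrt{2 + W}$)
$P{\left(E,K \right)} = 0$ ($P{\left(E,K \right)} = \left(E + \left(-3 + K\right)^{2}\right) 0 = 0$)
$R = 0$ ($R = - \frac{0 \cdot 1168}{3} = \left(- \frac{1}{3}\right) 0 = 0$)
$\left(D{\left(112 \right)} - 19078\right) \left(R - 4996\right) = \left(\sqrt{2 + 112} - 19078\right) \left(0 - 4996\right) = \left(\sqrt{114} - 19078\right) \left(-4996\right) = \left(-19078 + \sqrt{114}\right) \left(-4996\right) = 95313688 - 4996 \sqrt{114}$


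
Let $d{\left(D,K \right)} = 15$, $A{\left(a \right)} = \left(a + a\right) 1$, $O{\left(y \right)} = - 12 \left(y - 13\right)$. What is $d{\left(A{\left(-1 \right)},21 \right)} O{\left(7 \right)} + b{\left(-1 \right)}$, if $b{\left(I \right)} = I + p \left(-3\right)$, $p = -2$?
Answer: $1085$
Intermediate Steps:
$O{\left(y \right)} = 156 - 12 y$ ($O{\left(y \right)} = - 12 \left(-13 + y\right) = 156 - 12 y$)
$A{\left(a \right)} = 2 a$ ($A{\left(a \right)} = 2 a 1 = 2 a$)
$b{\left(I \right)} = 6 + I$ ($b{\left(I \right)} = I - -6 = I + 6 = 6 + I$)
$d{\left(A{\left(-1 \right)},21 \right)} O{\left(7 \right)} + b{\left(-1 \right)} = 15 \left(156 - 84\right) + \left(6 - 1\right) = 15 \left(156 - 84\right) + 5 = 15 \cdot 72 + 5 = 1080 + 5 = 1085$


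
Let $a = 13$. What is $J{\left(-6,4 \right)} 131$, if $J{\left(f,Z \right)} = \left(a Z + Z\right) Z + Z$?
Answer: $29868$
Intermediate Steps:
$J{\left(f,Z \right)} = Z + 14 Z^{2}$ ($J{\left(f,Z \right)} = \left(13 Z + Z\right) Z + Z = 14 Z Z + Z = 14 Z^{2} + Z = Z + 14 Z^{2}$)
$J{\left(-6,4 \right)} 131 = 4 \left(1 + 14 \cdot 4\right) 131 = 4 \left(1 + 56\right) 131 = 4 \cdot 57 \cdot 131 = 228 \cdot 131 = 29868$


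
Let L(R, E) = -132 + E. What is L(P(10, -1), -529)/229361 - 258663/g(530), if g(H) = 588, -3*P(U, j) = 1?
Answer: -19775864337/44954756 ≈ -439.91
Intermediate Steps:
P(U, j) = -⅓ (P(U, j) = -⅓*1 = -⅓)
L(P(10, -1), -529)/229361 - 258663/g(530) = (-132 - 529)/229361 - 258663/588 = -661*1/229361 - 258663*1/588 = -661/229361 - 86221/196 = -19775864337/44954756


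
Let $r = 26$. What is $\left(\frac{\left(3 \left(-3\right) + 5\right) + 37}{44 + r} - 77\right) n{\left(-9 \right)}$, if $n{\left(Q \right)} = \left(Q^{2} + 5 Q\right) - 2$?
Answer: $- \frac{91069}{35} \approx -2602.0$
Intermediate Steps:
$n{\left(Q \right)} = -2 + Q^{2} + 5 Q$
$\left(\frac{\left(3 \left(-3\right) + 5\right) + 37}{44 + r} - 77\right) n{\left(-9 \right)} = \left(\frac{\left(3 \left(-3\right) + 5\right) + 37}{44 + 26} - 77\right) \left(-2 + \left(-9\right)^{2} + 5 \left(-9\right)\right) = \left(\frac{\left(-9 + 5\right) + 37}{70} - 77\right) \left(-2 + 81 - 45\right) = \left(\left(-4 + 37\right) \frac{1}{70} - 77\right) 34 = \left(33 \cdot \frac{1}{70} - 77\right) 34 = \left(\frac{33}{70} - 77\right) 34 = \left(- \frac{5357}{70}\right) 34 = - \frac{91069}{35}$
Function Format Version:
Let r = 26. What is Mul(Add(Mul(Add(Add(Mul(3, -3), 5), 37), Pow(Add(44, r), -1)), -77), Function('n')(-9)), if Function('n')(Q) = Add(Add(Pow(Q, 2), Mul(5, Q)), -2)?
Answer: Rational(-91069, 35) ≈ -2602.0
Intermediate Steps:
Function('n')(Q) = Add(-2, Pow(Q, 2), Mul(5, Q))
Mul(Add(Mul(Add(Add(Mul(3, -3), 5), 37), Pow(Add(44, r), -1)), -77), Function('n')(-9)) = Mul(Add(Mul(Add(Add(Mul(3, -3), 5), 37), Pow(Add(44, 26), -1)), -77), Add(-2, Pow(-9, 2), Mul(5, -9))) = Mul(Add(Mul(Add(Add(-9, 5), 37), Pow(70, -1)), -77), Add(-2, 81, -45)) = Mul(Add(Mul(Add(-4, 37), Rational(1, 70)), -77), 34) = Mul(Add(Mul(33, Rational(1, 70)), -77), 34) = Mul(Add(Rational(33, 70), -77), 34) = Mul(Rational(-5357, 70), 34) = Rational(-91069, 35)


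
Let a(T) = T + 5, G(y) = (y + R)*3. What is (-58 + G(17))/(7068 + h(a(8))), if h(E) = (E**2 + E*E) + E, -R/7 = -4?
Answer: 77/7419 ≈ 0.010379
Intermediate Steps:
R = 28 (R = -7*(-4) = 28)
G(y) = 84 + 3*y (G(y) = (y + 28)*3 = (28 + y)*3 = 84 + 3*y)
a(T) = 5 + T
h(E) = E + 2*E**2 (h(E) = (E**2 + E**2) + E = 2*E**2 + E = E + 2*E**2)
(-58 + G(17))/(7068 + h(a(8))) = (-58 + (84 + 3*17))/(7068 + (5 + 8)*(1 + 2*(5 + 8))) = (-58 + (84 + 51))/(7068 + 13*(1 + 2*13)) = (-58 + 135)/(7068 + 13*(1 + 26)) = 77/(7068 + 13*27) = 77/(7068 + 351) = 77/7419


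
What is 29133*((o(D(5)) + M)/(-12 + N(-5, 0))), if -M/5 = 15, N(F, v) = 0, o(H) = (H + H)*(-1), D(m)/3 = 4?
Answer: 961389/4 ≈ 2.4035e+5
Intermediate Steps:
D(m) = 12 (D(m) = 3*4 = 12)
o(H) = -2*H (o(H) = (2*H)*(-1) = -2*H)
M = -75 (M = -5*15 = -75)
29133*((o(D(5)) + M)/(-12 + N(-5, 0))) = 29133*((-2*12 - 75)/(-12 + 0)) = 29133*((-24 - 75)/(-12)) = 29133*(-99*(-1/12)) = 29133*(33/4) = 961389/4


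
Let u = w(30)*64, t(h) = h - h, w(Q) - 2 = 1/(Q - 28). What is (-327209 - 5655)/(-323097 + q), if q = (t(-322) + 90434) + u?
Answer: 332864/232503 ≈ 1.4317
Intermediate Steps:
w(Q) = 2 + 1/(-28 + Q) (w(Q) = 2 + 1/(Q - 28) = 2 + 1/(-28 + Q))
t(h) = 0
u = 160 (u = ((-55 + 2*30)/(-28 + 30))*64 = ((-55 + 60)/2)*64 = ((½)*5)*64 = (5/2)*64 = 160)
q = 90594 (q = (0 + 90434) + 160 = 90434 + 160 = 90594)
(-327209 - 5655)/(-323097 + q) = (-327209 - 5655)/(-323097 + 90594) = -332864/(-232503) = -332864*(-1/232503) = 332864/232503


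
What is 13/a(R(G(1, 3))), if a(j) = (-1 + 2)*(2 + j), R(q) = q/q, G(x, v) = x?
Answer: 13/3 ≈ 4.3333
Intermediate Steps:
R(q) = 1
a(j) = 2 + j (a(j) = 1*(2 + j) = 2 + j)
13/a(R(G(1, 3))) = 13/(2 + 1) = 13/3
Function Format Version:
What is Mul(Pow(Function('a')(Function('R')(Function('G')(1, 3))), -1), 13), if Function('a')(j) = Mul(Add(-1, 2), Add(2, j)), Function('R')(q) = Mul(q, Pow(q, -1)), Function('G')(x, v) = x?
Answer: Rational(13, 3) ≈ 4.3333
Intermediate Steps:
Function('R')(q) = 1
Function('a')(j) = Add(2, j) (Function('a')(j) = Mul(1, Add(2, j)) = Add(2, j))
Mul(Pow(Function('a')(Function('R')(Function('G')(1, 3))), -1), 13) = Mul(Pow(Add(2, 1), -1), 13) = Mul(Pow(3, -1), 13) = Mul(Rational(1, 3), 13) = Rational(13, 3)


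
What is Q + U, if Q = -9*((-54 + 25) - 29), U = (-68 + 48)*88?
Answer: -1238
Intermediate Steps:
U = -1760 (U = -20*88 = -1760)
Q = 522 (Q = -9*(-29 - 29) = -9*(-58) = 522)
Q + U = 522 - 1760 = -1238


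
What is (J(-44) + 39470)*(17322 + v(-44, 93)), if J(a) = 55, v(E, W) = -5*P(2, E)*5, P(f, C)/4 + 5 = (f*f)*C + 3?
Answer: 1388197050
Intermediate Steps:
P(f, C) = -8 + 4*C*f**2 (P(f, C) = -20 + 4*((f*f)*C + 3) = -20 + 4*(f**2*C + 3) = -20 + 4*(C*f**2 + 3) = -20 + 4*(3 + C*f**2) = -20 + (12 + 4*C*f**2) = -8 + 4*C*f**2)
v(E, W) = 200 - 400*E (v(E, W) = -5*(-8 + 4*E*2**2)*5 = -5*(-8 + 4*E*4)*5 = -5*(-8 + 16*E)*5 = (40 - 80*E)*5 = 200 - 400*E)
(J(-44) + 39470)*(17322 + v(-44, 93)) = (55 + 39470)*(17322 + (200 - 400*(-44))) = 39525*(17322 + (200 + 17600)) = 39525*(17322 + 17800) = 39525*35122 = 1388197050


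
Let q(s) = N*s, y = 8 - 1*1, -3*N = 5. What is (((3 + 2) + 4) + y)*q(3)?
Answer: -80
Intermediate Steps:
N = -5/3 (N = -⅓*5 = -5/3 ≈ -1.6667)
y = 7 (y = 8 - 1 = 7)
q(s) = -5*s/3
(((3 + 2) + 4) + y)*q(3) = (((3 + 2) + 4) + 7)*(-5/3*3) = ((5 + 4) + 7)*(-5) = (9 + 7)*(-5) = 16*(-5) = -80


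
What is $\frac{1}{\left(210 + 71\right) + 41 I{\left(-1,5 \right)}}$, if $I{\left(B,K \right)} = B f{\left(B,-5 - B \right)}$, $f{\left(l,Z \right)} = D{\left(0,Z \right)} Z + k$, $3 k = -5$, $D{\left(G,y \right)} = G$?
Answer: $\frac{3}{1048} \approx 0.0028626$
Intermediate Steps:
$k = - \frac{5}{3}$ ($k = \frac{1}{3} \left(-5\right) = - \frac{5}{3} \approx -1.6667$)
$f{\left(l,Z \right)} = - \frac{5}{3}$ ($f{\left(l,Z \right)} = 0 Z - \frac{5}{3} = 0 - \frac{5}{3} = - \frac{5}{3}$)
$I{\left(B,K \right)} = - \frac{5 B}{3}$ ($I{\left(B,K \right)} = B \left(- \frac{5}{3}\right) = - \frac{5 B}{3}$)
$\frac{1}{\left(210 + 71\right) + 41 I{\left(-1,5 \right)}} = \frac{1}{\left(210 + 71\right) + 41 \left(\left(- \frac{5}{3}\right) \left(-1\right)\right)} = \frac{1}{281 + 41 \cdot \frac{5}{3}} = \frac{1}{281 + \frac{205}{3}} = \frac{1}{\frac{1048}{3}} = \frac{3}{1048}$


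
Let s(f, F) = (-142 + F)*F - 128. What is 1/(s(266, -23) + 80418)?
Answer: 1/84085 ≈ 1.1893e-5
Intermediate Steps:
s(f, F) = -128 + F*(-142 + F) (s(f, F) = F*(-142 + F) - 128 = -128 + F*(-142 + F))
1/(s(266, -23) + 80418) = 1/((-128 + (-23)² - 142*(-23)) + 80418) = 1/((-128 + 529 + 3266) + 80418) = 1/(3667 + 80418) = 1/84085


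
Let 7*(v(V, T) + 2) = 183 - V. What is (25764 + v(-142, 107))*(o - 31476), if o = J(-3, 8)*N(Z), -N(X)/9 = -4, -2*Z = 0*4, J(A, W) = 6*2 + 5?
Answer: -5575859376/7 ≈ -7.9655e+8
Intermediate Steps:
J(A, W) = 17 (J(A, W) = 12 + 5 = 17)
Z = 0 (Z = -0*4 = -½*0 = 0)
N(X) = 36 (N(X) = -9*(-4) = 36)
o = 612 (o = 17*36 = 612)
v(V, T) = 169/7 - V/7 (v(V, T) = -2 + (183 - V)/7 = -2 + (183/7 - V/7) = 169/7 - V/7)
(25764 + v(-142, 107))*(o - 31476) = (25764 + (169/7 - ⅐*(-142)))*(612 - 31476) = (25764 + (169/7 + 142/7))*(-30864) = (25764 + 311/7)*(-30864) = (180659/7)*(-30864) = -5575859376/7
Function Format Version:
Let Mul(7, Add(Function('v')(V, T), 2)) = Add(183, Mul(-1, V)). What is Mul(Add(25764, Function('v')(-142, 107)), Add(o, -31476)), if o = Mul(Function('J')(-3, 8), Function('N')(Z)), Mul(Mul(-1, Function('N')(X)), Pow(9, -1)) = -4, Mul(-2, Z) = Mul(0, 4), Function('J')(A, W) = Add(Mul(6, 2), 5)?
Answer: Rational(-5575859376, 7) ≈ -7.9655e+8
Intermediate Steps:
Function('J')(A, W) = 17 (Function('J')(A, W) = Add(12, 5) = 17)
Z = 0 (Z = Mul(Rational(-1, 2), Mul(0, 4)) = Mul(Rational(-1, 2), 0) = 0)
Function('N')(X) = 36 (Function('N')(X) = Mul(-9, -4) = 36)
o = 612 (o = Mul(17, 36) = 612)
Function('v')(V, T) = Add(Rational(169, 7), Mul(Rational(-1, 7), V)) (Function('v')(V, T) = Add(-2, Mul(Rational(1, 7), Add(183, Mul(-1, V)))) = Add(-2, Add(Rational(183, 7), Mul(Rational(-1, 7), V))) = Add(Rational(169, 7), Mul(Rational(-1, 7), V)))
Mul(Add(25764, Function('v')(-142, 107)), Add(o, -31476)) = Mul(Add(25764, Add(Rational(169, 7), Mul(Rational(-1, 7), -142))), Add(612, -31476)) = Mul(Add(25764, Add(Rational(169, 7), Rational(142, 7))), -30864) = Mul(Add(25764, Rational(311, 7)), -30864) = Mul(Rational(180659, 7), -30864) = Rational(-5575859376, 7)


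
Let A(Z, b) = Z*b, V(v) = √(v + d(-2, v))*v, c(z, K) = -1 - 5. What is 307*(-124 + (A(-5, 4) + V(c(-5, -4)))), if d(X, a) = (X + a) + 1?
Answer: -44208 - 1842*I*√13 ≈ -44208.0 - 6641.4*I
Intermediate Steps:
d(X, a) = 1 + X + a
c(z, K) = -6
V(v) = v*√(-1 + 2*v) (V(v) = √(v + (1 - 2 + v))*v = √(v + (-1 + v))*v = √(-1 + 2*v)*v = v*√(-1 + 2*v))
307*(-124 + (A(-5, 4) + V(c(-5, -4)))) = 307*(-124 + (-5*4 - 6*√(-1 + 2*(-6)))) = 307*(-124 + (-20 - 6*√(-1 - 12))) = 307*(-124 + (-20 - 6*I*√13)) = 307*(-144 - 6*I*√13) = -44208 - 1842*I*√13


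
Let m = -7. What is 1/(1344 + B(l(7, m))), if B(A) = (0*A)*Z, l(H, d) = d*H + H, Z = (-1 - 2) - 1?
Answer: 1/1344 ≈ 0.00074405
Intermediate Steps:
Z = -4 (Z = -3 - 1 = -4)
l(H, d) = H + H*d (l(H, d) = H*d + H = H + H*d)
B(A) = 0 (B(A) = (0*A)*(-4) = 0*(-4) = 0)
1/(1344 + B(l(7, m))) = 1/(1344 + 0) = 1/1344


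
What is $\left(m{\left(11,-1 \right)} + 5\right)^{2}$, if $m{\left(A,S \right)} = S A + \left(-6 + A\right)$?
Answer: $1$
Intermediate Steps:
$m{\left(A,S \right)} = -6 + A + A S$ ($m{\left(A,S \right)} = A S + \left(-6 + A\right) = -6 + A + A S$)
$\left(m{\left(11,-1 \right)} + 5\right)^{2} = \left(\left(-6 + 11 + 11 \left(-1\right)\right) + 5\right)^{2} = \left(\left(-6 + 11 - 11\right) + 5\right)^{2} = \left(-6 + 5\right)^{2} = \left(-1\right)^{2} = 1$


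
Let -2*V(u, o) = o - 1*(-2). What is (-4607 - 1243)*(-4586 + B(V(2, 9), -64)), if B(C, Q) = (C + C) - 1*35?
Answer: 27097200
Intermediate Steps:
V(u, o) = -1 - o/2 (V(u, o) = -(o - 1*(-2))/2 = -(o + 2)/2 = -(2 + o)/2 = -1 - o/2)
B(C, Q) = -35 + 2*C (B(C, Q) = 2*C - 35 = -35 + 2*C)
(-4607 - 1243)*(-4586 + B(V(2, 9), -64)) = (-4607 - 1243)*(-4586 + (-35 + 2*(-1 - 1/2*9))) = -5850*(-4586 + (-35 + 2*(-1 - 9/2))) = -5850*(-4586 + (-35 + 2*(-11/2))) = -5850*(-4586 + (-35 - 11)) = -5850*(-4586 - 46) = -5850*(-4632) = 27097200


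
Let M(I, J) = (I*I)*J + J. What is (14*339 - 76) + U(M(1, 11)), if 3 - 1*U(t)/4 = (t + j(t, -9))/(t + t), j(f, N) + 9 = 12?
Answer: 51477/11 ≈ 4679.7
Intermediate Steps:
M(I, J) = J + J*I**2 (M(I, J) = I**2*J + J = J*I**2 + J = J + J*I**2)
j(f, N) = 3 (j(f, N) = -9 + 12 = 3)
U(t) = 12 - 2*(3 + t)/t (U(t) = 12 - 4*(t + 3)/(t + t) = 12 - 4*(3 + t)/(2*t) = 12 - 4*(3 + t)*1/(2*t) = 12 - 2*(3 + t)/t)
(14*339 - 76) + U(M(1, 11)) = (14*339 - 76) + (10 - 6*1/(11*(1 + 1**2))) = (4746 - 76) + (10 - 6*1/(11*(1 + 1))) = 4670 + (10 - 6/(11*2)) = 4670 + (10 - 6/22) = 4670 + (10 - 6*1/22) = 4670 + (10 - 3/11) = 4670 + 107/11 = 51477/11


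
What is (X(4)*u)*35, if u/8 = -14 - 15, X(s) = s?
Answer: -32480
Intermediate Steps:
u = -232 (u = 8*(-14 - 15) = 8*(-29) = -232)
(X(4)*u)*35 = (4*(-232))*35 = -928*35 = -32480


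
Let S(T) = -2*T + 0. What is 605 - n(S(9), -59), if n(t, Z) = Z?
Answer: 664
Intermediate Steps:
S(T) = -2*T
605 - n(S(9), -59) = 605 - 1*(-59) = 605 + 59 = 664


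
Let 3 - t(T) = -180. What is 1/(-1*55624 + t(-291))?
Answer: -1/55441 ≈ -1.8037e-5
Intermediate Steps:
t(T) = 183 (t(T) = 3 - 1*(-180) = 3 + 180 = 183)
1/(-1*55624 + t(-291)) = 1/(-1*55624 + 183) = 1/(-55624 + 183) = 1/(-55441) = -1/55441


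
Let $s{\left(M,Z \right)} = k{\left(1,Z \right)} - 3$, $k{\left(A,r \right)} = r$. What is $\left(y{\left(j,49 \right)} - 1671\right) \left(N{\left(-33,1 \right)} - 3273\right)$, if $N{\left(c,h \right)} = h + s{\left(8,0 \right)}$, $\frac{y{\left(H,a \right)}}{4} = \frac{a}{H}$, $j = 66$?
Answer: $\frac{180272375}{33} \approx 5.4628 \cdot 10^{6}$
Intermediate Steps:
$y{\left(H,a \right)} = \frac{4 a}{H}$ ($y{\left(H,a \right)} = 4 \frac{a}{H} = \frac{4 a}{H}$)
$s{\left(M,Z \right)} = -3 + Z$ ($s{\left(M,Z \right)} = Z - 3 = -3 + Z$)
$N{\left(c,h \right)} = -3 + h$ ($N{\left(c,h \right)} = h + \left(-3 + 0\right) = h - 3 = -3 + h$)
$\left(y{\left(j,49 \right)} - 1671\right) \left(N{\left(-33,1 \right)} - 3273\right) = \left(4 \cdot 49 \cdot \frac{1}{66} - 1671\right) \left(\left(-3 + 1\right) - 3273\right) = \left(4 \cdot 49 \cdot \frac{1}{66} - 1671\right) \left(-2 - 3273\right) = \left(\frac{98}{33} - 1671\right) \left(-3275\right) = \left(- \frac{55045}{33}\right) \left(-3275\right) = \frac{180272375}{33}$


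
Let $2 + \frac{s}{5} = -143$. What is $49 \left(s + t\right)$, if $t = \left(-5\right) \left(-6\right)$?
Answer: $-34055$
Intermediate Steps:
$s = -725$ ($s = -10 + 5 \left(-143\right) = -10 - 715 = -725$)
$t = 30$
$49 \left(s + t\right) = 49 \left(-725 + 30\right) = 49 \left(-695\right) = -34055$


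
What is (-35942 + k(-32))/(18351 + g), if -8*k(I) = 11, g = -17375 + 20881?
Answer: -287547/174856 ≈ -1.6445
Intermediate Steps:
g = 3506
k(I) = -11/8 (k(I) = -⅛*11 = -11/8)
(-35942 + k(-32))/(18351 + g) = (-35942 - 11/8)/(18351 + 3506) = -287547/8/21857 = -287547/8*1/21857 = -287547/174856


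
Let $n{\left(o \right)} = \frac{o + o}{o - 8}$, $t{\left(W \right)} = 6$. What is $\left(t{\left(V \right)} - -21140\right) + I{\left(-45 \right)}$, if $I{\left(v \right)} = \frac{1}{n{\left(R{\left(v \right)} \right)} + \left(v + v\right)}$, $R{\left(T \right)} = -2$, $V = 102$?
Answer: $\frac{9473403}{448} \approx 21146.0$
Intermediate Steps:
$n{\left(o \right)} = \frac{2 o}{-8 + o}$
$I{\left(v \right)} = \frac{1}{\frac{2}{5} + 2 v}$ ($I{\left(v \right)} = \frac{1}{2 \left(-2\right) \frac{1}{-8 - 2} + \left(v + v\right)} = \frac{1}{2 \left(-2\right) \frac{1}{-10} + 2 v} = \frac{1}{2 \left(-2\right) \left(- \frac{1}{10}\right) + 2 v} = \frac{1}{\frac{2}{5} + 2 v}$)
$\left(t{\left(V \right)} - -21140\right) + I{\left(-45 \right)} = \left(6 - -21140\right) + \frac{5}{2 \left(1 + 5 \left(-45\right)\right)} = \left(6 + 21140\right) + \frac{5}{2 \left(1 - 225\right)} = 21146 + \frac{5}{2 \left(-224\right)} = 21146 + \frac{5}{2} \left(- \frac{1}{224}\right) = 21146 - \frac{5}{448} = \frac{9473403}{448}$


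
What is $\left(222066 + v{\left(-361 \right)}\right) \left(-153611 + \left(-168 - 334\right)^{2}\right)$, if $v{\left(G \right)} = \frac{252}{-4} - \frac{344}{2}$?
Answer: $21826617583$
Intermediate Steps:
$v{\left(G \right)} = -235$ ($v{\left(G \right)} = 252 \left(- \frac{1}{4}\right) - 172 = -63 - 172 = -235$)
$\left(222066 + v{\left(-361 \right)}\right) \left(-153611 + \left(-168 - 334\right)^{2}\right) = \left(222066 - 235\right) \left(-153611 + \left(-168 - 334\right)^{2}\right) = 221831 \left(-153611 + \left(-502\right)^{2}\right) = 221831 \left(-153611 + 252004\right) = 221831 \cdot 98393 = 21826617583$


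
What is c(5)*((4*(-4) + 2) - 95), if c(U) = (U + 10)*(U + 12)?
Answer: -27795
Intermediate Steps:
c(U) = (10 + U)*(12 + U)
c(5)*((4*(-4) + 2) - 95) = (120 + 5² + 22*5)*((4*(-4) + 2) - 95) = (120 + 25 + 110)*((-16 + 2) - 95) = 255*(-14 - 95) = 255*(-109) = -27795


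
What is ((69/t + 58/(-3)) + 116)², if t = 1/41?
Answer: 77035729/9 ≈ 8.5595e+6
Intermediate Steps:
t = 1/41 ≈ 0.024390
((69/t + 58/(-3)) + 116)² = ((69/(1/41) + 58/(-3)) + 116)² = ((69*41 + 58*(-⅓)) + 116)² = ((2829 - 58/3) + 116)² = (8429/3 + 116)² = (8777/3)² = 77035729/9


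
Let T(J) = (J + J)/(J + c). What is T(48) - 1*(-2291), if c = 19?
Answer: 153593/67 ≈ 2292.4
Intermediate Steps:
T(J) = 2*J/(19 + J) (T(J) = (J + J)/(J + 19) = (2*J)/(19 + J) = 2*J/(19 + J))
T(48) - 1*(-2291) = 2*48/(19 + 48) - 1*(-2291) = 2*48/67 + 2291 = 2*48*(1/67) + 2291 = 96/67 + 2291 = 153593/67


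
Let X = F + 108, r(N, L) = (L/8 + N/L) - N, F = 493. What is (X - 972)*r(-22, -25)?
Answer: -1465821/200 ≈ -7329.1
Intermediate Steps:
r(N, L) = -N + L/8 + N/L (r(N, L) = (L*(⅛) + N/L) - N = (L/8 + N/L) - N = -N + L/8 + N/L)
X = 601 (X = 493 + 108 = 601)
(X - 972)*r(-22, -25) = (601 - 972)*(-1*(-22) + (⅛)*(-25) - 22/(-25)) = -371*(22 - 25/8 - 22*(-1/25)) = -371*(22 - 25/8 + 22/25) = -371*3951/200 = -1465821/200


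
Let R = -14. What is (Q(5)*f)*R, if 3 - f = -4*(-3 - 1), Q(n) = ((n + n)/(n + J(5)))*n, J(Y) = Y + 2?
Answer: 2275/3 ≈ 758.33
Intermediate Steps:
J(Y) = 2 + Y
Q(n) = 2*n²/(7 + n) (Q(n) = ((n + n)/(n + (2 + 5)))*n = ((2*n)/(n + 7))*n = ((2*n)/(7 + n))*n = (2*n/(7 + n))*n = 2*n²/(7 + n))
f = -13 (f = 3 - (-4)*(-3 - 1) = 3 - (-4)*(-4) = 3 - 1*16 = 3 - 16 = -13)
(Q(5)*f)*R = ((2*5²/(7 + 5))*(-13))*(-14) = ((2*25/12)*(-13))*(-14) = ((2*25*(1/12))*(-13))*(-14) = ((25/6)*(-13))*(-14) = -325/6*(-14) = 2275/3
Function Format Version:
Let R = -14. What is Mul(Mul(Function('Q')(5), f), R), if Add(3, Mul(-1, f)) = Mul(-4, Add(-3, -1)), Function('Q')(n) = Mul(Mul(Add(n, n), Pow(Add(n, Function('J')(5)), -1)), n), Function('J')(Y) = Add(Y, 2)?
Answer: Rational(2275, 3) ≈ 758.33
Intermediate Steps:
Function('J')(Y) = Add(2, Y)
Function('Q')(n) = Mul(2, Pow(n, 2), Pow(Add(7, n), -1)) (Function('Q')(n) = Mul(Mul(Add(n, n), Pow(Add(n, Add(2, 5)), -1)), n) = Mul(Mul(Mul(2, n), Pow(Add(n, 7), -1)), n) = Mul(Mul(Mul(2, n), Pow(Add(7, n), -1)), n) = Mul(Mul(2, n, Pow(Add(7, n), -1)), n) = Mul(2, Pow(n, 2), Pow(Add(7, n), -1)))
f = -13 (f = Add(3, Mul(-1, Mul(-4, Add(-3, -1)))) = Add(3, Mul(-1, Mul(-4, -4))) = Add(3, Mul(-1, 16)) = Add(3, -16) = -13)
Mul(Mul(Function('Q')(5), f), R) = Mul(Mul(Mul(2, Pow(5, 2), Pow(Add(7, 5), -1)), -13), -14) = Mul(Mul(Mul(2, 25, Pow(12, -1)), -13), -14) = Mul(Mul(Mul(2, 25, Rational(1, 12)), -13), -14) = Mul(Mul(Rational(25, 6), -13), -14) = Mul(Rational(-325, 6), -14) = Rational(2275, 3)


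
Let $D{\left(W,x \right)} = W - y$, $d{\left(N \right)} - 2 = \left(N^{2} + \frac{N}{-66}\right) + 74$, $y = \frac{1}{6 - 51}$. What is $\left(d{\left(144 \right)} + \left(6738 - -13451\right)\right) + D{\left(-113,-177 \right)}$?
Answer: $\frac{20238491}{495} \approx 40886.0$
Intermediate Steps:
$y = - \frac{1}{45}$ ($y = \frac{1}{-45} = - \frac{1}{45} \approx -0.022222$)
$d{\left(N \right)} = 76 + N^{2} - \frac{N}{66}$ ($d{\left(N \right)} = 2 + \left(\left(N^{2} + \frac{N}{-66}\right) + 74\right) = 2 + \left(\left(N^{2} - \frac{N}{66}\right) + 74\right) = 2 + \left(74 + N^{2} - \frac{N}{66}\right) = 76 + N^{2} - \frac{N}{66}$)
$D{\left(W,x \right)} = \frac{1}{45} + W$ ($D{\left(W,x \right)} = W - - \frac{1}{45} = W + \frac{1}{45} = \frac{1}{45} + W$)
$\left(d{\left(144 \right)} + \left(6738 - -13451\right)\right) + D{\left(-113,-177 \right)} = \left(\left(76 + 144^{2} - \frac{24}{11}\right) + \left(6738 - -13451\right)\right) + \left(\frac{1}{45} - 113\right) = \left(\left(76 + 20736 - \frac{24}{11}\right) + \left(6738 + 13451\right)\right) - \frac{5084}{45} = \left(\frac{228908}{11} + 20189\right) - \frac{5084}{45} = \frac{450987}{11} - \frac{5084}{45} = \frac{20238491}{495}$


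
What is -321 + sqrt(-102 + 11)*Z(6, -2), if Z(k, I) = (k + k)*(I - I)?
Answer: -321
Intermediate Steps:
Z(k, I) = 0 (Z(k, I) = (2*k)*0 = 0)
-321 + sqrt(-102 + 11)*Z(6, -2) = -321 + sqrt(-102 + 11)*0 = -321 + sqrt(-91)*0 = -321 + (I*sqrt(91))*0 = -321 + 0 = -321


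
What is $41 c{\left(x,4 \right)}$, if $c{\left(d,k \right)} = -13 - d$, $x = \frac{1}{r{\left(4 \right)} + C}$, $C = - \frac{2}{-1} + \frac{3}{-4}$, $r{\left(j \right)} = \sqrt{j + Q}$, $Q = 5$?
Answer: $- \frac{9225}{17} \approx -542.65$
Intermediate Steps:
$r{\left(j \right)} = \sqrt{5 + j}$ ($r{\left(j \right)} = \sqrt{j + 5} = \sqrt{5 + j}$)
$C = \frac{5}{4}$ ($C = \left(-2\right) \left(-1\right) + 3 \left(- \frac{1}{4}\right) = 2 - \frac{3}{4} = \frac{5}{4} \approx 1.25$)
$x = \frac{4}{17}$ ($x = \frac{1}{\sqrt{5 + 4} + \frac{5}{4}} = \frac{1}{\sqrt{9} + \frac{5}{4}} = \frac{1}{3 + \frac{5}{4}} = \frac{1}{\frac{17}{4}} = \frac{4}{17} \approx 0.23529$)
$41 c{\left(x,4 \right)} = 41 \left(-13 - \frac{4}{17}\right) = 41 \left(- \frac{225}{17}\right) = - \frac{9225}{17}$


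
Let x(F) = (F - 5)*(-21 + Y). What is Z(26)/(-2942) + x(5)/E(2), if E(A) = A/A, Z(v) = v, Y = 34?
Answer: -13/1471 ≈ -0.0088375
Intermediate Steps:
x(F) = -65 + 13*F (x(F) = (F - 5)*(-21 + 34) = (-5 + F)*13 = -65 + 13*F)
E(A) = 1
Z(26)/(-2942) + x(5)/E(2) = 26/(-2942) + (-65 + 13*5)/1 = 26*(-1/2942) + (-65 + 65)*1 = -13/1471 + 0*1 = -13/1471 + 0 = -13/1471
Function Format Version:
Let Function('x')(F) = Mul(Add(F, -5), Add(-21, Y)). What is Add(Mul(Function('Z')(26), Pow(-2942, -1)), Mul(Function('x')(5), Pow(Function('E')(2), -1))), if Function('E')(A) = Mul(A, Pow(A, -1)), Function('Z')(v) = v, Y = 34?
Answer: Rational(-13, 1471) ≈ -0.0088375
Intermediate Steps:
Function('x')(F) = Add(-65, Mul(13, F)) (Function('x')(F) = Mul(Add(F, -5), Add(-21, 34)) = Mul(Add(-5, F), 13) = Add(-65, Mul(13, F)))
Function('E')(A) = 1
Add(Mul(Function('Z')(26), Pow(-2942, -1)), Mul(Function('x')(5), Pow(Function('E')(2), -1))) = Add(Mul(26, Pow(-2942, -1)), Mul(Add(-65, Mul(13, 5)), Pow(1, -1))) = Add(Mul(26, Rational(-1, 2942)), Mul(Add(-65, 65), 1)) = Add(Rational(-13, 1471), Mul(0, 1)) = Add(Rational(-13, 1471), 0) = Rational(-13, 1471)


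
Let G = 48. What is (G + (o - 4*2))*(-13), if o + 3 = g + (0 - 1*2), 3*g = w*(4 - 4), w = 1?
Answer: -455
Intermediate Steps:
g = 0 (g = (1*(4 - 4))/3 = (1*0)/3 = (1/3)*0 = 0)
o = -5 (o = -3 + (0 + (0 - 1*2)) = -3 + (0 + (0 - 2)) = -3 + (0 - 2) = -3 - 2 = -5)
(G + (o - 4*2))*(-13) = (48 + (-5 - 4*2))*(-13) = (48 + (-5 - 8))*(-13) = (48 - 13)*(-13) = 35*(-13) = -455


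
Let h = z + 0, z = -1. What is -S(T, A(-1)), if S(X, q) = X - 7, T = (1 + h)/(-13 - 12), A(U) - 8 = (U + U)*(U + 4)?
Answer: 7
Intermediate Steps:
h = -1 (h = -1 + 0 = -1)
A(U) = 8 + 2*U*(4 + U) (A(U) = 8 + (U + U)*(U + 4) = 8 + (2*U)*(4 + U) = 8 + 2*U*(4 + U))
T = 0 (T = (1 - 1)/(-13 - 12) = 0/(-25) = 0*(-1/25) = 0)
S(X, q) = -7 + X
-S(T, A(-1)) = -(-7 + 0) = -1*(-7) = 7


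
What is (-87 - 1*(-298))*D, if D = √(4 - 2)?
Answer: 211*√2 ≈ 298.40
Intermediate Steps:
D = √2 ≈ 1.4142
(-87 - 1*(-298))*D = (-87 - 1*(-298))*√2 = (-87 + 298)*√2 = 211*√2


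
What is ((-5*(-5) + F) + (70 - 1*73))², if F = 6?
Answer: 784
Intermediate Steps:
((-5*(-5) + F) + (70 - 1*73))² = ((-5*(-5) + 6) + (70 - 1*73))² = ((25 + 6) + (70 - 73))² = (31 - 3)² = 28² = 784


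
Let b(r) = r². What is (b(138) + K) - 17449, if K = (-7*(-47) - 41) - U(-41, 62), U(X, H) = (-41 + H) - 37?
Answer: 1899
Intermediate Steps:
U(X, H) = -78 + H
K = 304 (K = (-7*(-47) - 41) - (-78 + 62) = (329 - 41) - 1*(-16) = 288 + 16 = 304)
(b(138) + K) - 17449 = (138² + 304) - 17449 = (19044 + 304) - 17449 = 19348 - 17449 = 1899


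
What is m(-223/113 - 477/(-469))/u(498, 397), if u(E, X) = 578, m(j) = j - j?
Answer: 0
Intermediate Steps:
m(j) = 0
m(-223/113 - 477/(-469))/u(498, 397) = 0/578 = 0*(1/578) = 0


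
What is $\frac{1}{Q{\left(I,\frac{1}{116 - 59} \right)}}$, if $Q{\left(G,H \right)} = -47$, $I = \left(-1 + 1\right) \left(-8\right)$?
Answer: $- \frac{1}{47} \approx -0.021277$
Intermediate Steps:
$I = 0$ ($I = 0 \left(-8\right) = 0$)
$\frac{1}{Q{\left(I,\frac{1}{116 - 59} \right)}} = \frac{1}{-47} = - \frac{1}{47}$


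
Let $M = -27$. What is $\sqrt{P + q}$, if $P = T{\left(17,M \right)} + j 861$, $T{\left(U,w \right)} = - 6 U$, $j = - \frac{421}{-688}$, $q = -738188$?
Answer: $\frac{i \sqrt{21825984677}}{172} \approx 858.93 i$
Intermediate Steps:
$j = \frac{421}{688}$ ($j = \left(-421\right) \left(- \frac{1}{688}\right) = \frac{421}{688} \approx 0.61192$)
$P = \frac{292305}{688}$ ($P = \left(-6\right) 17 + \frac{421}{688} \cdot 861 = -102 + \frac{362481}{688} = \frac{292305}{688} \approx 424.86$)
$\sqrt{P + q} = \sqrt{\frac{292305}{688} - 738188} = \sqrt{- \frac{507581039}{688}} = \frac{i \sqrt{21825984677}}{172}$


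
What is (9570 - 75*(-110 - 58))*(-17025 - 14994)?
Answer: -709861230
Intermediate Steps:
(9570 - 75*(-110 - 58))*(-17025 - 14994) = (9570 - 75*(-168))*(-32019) = (9570 + 12600)*(-32019) = 22170*(-32019) = -709861230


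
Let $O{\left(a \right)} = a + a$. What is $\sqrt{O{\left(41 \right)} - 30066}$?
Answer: $4 i \sqrt{1874} \approx 173.16 i$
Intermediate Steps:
$O{\left(a \right)} = 2 a$
$\sqrt{O{\left(41 \right)} - 30066} = \sqrt{2 \cdot 41 - 30066} = \sqrt{82 - 30066} = \sqrt{-29984} = 4 i \sqrt{1874}$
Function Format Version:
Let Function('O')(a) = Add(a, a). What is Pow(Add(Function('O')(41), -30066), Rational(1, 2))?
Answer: Mul(4, I, Pow(1874, Rational(1, 2))) ≈ Mul(173.16, I)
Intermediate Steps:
Function('O')(a) = Mul(2, a)
Pow(Add(Function('O')(41), -30066), Rational(1, 2)) = Pow(Add(Mul(2, 41), -30066), Rational(1, 2)) = Pow(Add(82, -30066), Rational(1, 2)) = Pow(-29984, Rational(1, 2)) = Mul(4, I, Pow(1874, Rational(1, 2)))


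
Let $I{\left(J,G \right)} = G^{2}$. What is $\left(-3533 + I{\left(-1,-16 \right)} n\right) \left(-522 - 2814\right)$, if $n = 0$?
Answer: $11786088$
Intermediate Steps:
$\left(-3533 + I{\left(-1,-16 \right)} n\right) \left(-522 - 2814\right) = \left(-3533 + \left(-16\right)^{2} \cdot 0\right) \left(-522 - 2814\right) = \left(-3533 + 256 \cdot 0\right) \left(-3336\right) = \left(-3533 + 0\right) \left(-3336\right) = \left(-3533\right) \left(-3336\right) = 11786088$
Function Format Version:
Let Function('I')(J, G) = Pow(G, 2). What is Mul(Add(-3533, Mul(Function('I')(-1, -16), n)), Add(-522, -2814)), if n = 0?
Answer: 11786088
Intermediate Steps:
Mul(Add(-3533, Mul(Function('I')(-1, -16), n)), Add(-522, -2814)) = Mul(Add(-3533, Mul(Pow(-16, 2), 0)), Add(-522, -2814)) = Mul(Add(-3533, Mul(256, 0)), -3336) = Mul(Add(-3533, 0), -3336) = Mul(-3533, -3336) = 11786088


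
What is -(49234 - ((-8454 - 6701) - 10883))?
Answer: -75272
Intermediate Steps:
-(49234 - ((-8454 - 6701) - 10883)) = -(49234 - (-15155 - 10883)) = -(49234 - 1*(-26038)) = -(49234 + 26038) = -1*75272 = -75272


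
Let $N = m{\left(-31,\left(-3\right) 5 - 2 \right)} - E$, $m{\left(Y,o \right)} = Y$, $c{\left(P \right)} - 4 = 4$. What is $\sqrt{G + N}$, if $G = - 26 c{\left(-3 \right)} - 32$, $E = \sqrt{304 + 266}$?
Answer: $\sqrt{-271 - \sqrt{570}} \approx 17.172 i$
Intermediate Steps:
$c{\left(P \right)} = 8$ ($c{\left(P \right)} = 4 + 4 = 8$)
$E = \sqrt{570} \approx 23.875$
$G = -240$ ($G = \left(-26\right) 8 - 32 = -208 - 32 = -240$)
$N = -31 - \sqrt{570} \approx -54.875$
$\sqrt{G + N} = \sqrt{-240 - \left(31 + \sqrt{570}\right)} = \sqrt{-271 - \sqrt{570}}$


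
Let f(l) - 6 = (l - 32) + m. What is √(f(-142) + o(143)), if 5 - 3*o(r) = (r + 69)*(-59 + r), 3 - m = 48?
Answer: I*√55326/3 ≈ 78.405*I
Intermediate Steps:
m = -45 (m = 3 - 1*48 = 3 - 48 = -45)
o(r) = 5/3 - (-59 + r)*(69 + r)/3 (o(r) = 5/3 - (r + 69)*(-59 + r)/3 = 5/3 - (69 + r)*(-59 + r)/3 = 5/3 - (-59 + r)*(69 + r)/3)
f(l) = -71 + l (f(l) = 6 + ((l - 32) - 45) = 6 + ((-32 + l) - 45) = 6 + (-77 + l) = -71 + l)
√(f(-142) + o(143)) = √((-71 - 142) + (4076/3 - 10/3*143 - ⅓*143²)) = √(-213 + (4076/3 - 1430/3 - ⅓*20449)) = √(-213 + (4076/3 - 1430/3 - 20449/3)) = √(-213 - 17803/3) = √(-18442/3) = I*√55326/3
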